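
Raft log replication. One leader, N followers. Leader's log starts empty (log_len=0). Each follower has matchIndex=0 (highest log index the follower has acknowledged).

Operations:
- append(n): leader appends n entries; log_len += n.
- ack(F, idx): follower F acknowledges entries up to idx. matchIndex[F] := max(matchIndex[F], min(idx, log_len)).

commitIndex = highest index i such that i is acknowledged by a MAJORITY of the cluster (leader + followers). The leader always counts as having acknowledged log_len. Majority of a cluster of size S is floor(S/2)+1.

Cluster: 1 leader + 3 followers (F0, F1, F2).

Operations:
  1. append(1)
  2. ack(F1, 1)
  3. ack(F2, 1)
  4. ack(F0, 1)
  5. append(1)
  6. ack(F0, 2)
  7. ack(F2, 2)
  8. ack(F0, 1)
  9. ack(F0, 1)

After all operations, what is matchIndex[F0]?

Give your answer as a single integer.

Answer: 2

Derivation:
Op 1: append 1 -> log_len=1
Op 2: F1 acks idx 1 -> match: F0=0 F1=1 F2=0; commitIndex=0
Op 3: F2 acks idx 1 -> match: F0=0 F1=1 F2=1; commitIndex=1
Op 4: F0 acks idx 1 -> match: F0=1 F1=1 F2=1; commitIndex=1
Op 5: append 1 -> log_len=2
Op 6: F0 acks idx 2 -> match: F0=2 F1=1 F2=1; commitIndex=1
Op 7: F2 acks idx 2 -> match: F0=2 F1=1 F2=2; commitIndex=2
Op 8: F0 acks idx 1 -> match: F0=2 F1=1 F2=2; commitIndex=2
Op 9: F0 acks idx 1 -> match: F0=2 F1=1 F2=2; commitIndex=2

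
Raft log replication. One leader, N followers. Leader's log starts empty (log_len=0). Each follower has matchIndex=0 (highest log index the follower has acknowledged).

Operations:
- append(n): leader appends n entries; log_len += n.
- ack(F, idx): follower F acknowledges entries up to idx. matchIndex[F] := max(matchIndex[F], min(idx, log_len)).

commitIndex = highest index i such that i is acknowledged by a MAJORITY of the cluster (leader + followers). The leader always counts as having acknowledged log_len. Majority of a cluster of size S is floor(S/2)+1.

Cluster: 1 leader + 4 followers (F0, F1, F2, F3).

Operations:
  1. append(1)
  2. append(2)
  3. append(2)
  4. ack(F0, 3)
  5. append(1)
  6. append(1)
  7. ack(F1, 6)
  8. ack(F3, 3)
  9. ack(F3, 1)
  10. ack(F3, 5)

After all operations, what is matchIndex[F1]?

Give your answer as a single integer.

Answer: 6

Derivation:
Op 1: append 1 -> log_len=1
Op 2: append 2 -> log_len=3
Op 3: append 2 -> log_len=5
Op 4: F0 acks idx 3 -> match: F0=3 F1=0 F2=0 F3=0; commitIndex=0
Op 5: append 1 -> log_len=6
Op 6: append 1 -> log_len=7
Op 7: F1 acks idx 6 -> match: F0=3 F1=6 F2=0 F3=0; commitIndex=3
Op 8: F3 acks idx 3 -> match: F0=3 F1=6 F2=0 F3=3; commitIndex=3
Op 9: F3 acks idx 1 -> match: F0=3 F1=6 F2=0 F3=3; commitIndex=3
Op 10: F3 acks idx 5 -> match: F0=3 F1=6 F2=0 F3=5; commitIndex=5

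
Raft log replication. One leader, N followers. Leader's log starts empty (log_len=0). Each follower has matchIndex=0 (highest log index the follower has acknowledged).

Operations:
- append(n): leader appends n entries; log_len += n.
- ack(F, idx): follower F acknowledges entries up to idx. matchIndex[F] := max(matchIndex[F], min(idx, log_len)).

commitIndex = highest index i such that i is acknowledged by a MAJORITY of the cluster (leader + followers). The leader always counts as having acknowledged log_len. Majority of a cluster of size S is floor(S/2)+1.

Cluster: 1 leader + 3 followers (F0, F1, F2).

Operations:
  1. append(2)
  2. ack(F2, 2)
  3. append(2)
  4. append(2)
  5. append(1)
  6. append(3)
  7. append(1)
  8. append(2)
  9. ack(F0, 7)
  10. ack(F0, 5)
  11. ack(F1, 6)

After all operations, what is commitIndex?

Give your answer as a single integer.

Op 1: append 2 -> log_len=2
Op 2: F2 acks idx 2 -> match: F0=0 F1=0 F2=2; commitIndex=0
Op 3: append 2 -> log_len=4
Op 4: append 2 -> log_len=6
Op 5: append 1 -> log_len=7
Op 6: append 3 -> log_len=10
Op 7: append 1 -> log_len=11
Op 8: append 2 -> log_len=13
Op 9: F0 acks idx 7 -> match: F0=7 F1=0 F2=2; commitIndex=2
Op 10: F0 acks idx 5 -> match: F0=7 F1=0 F2=2; commitIndex=2
Op 11: F1 acks idx 6 -> match: F0=7 F1=6 F2=2; commitIndex=6

Answer: 6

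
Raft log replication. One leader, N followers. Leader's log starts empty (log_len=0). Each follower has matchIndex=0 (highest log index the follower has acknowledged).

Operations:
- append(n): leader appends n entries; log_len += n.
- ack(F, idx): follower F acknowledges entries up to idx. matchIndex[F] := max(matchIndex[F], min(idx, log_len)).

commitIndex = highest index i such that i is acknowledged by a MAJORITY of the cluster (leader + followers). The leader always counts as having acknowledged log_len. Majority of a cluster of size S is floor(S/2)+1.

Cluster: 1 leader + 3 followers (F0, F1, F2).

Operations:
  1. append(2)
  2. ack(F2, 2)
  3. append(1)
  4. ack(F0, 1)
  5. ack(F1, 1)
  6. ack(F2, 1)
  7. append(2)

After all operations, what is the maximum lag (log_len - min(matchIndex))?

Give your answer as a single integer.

Op 1: append 2 -> log_len=2
Op 2: F2 acks idx 2 -> match: F0=0 F1=0 F2=2; commitIndex=0
Op 3: append 1 -> log_len=3
Op 4: F0 acks idx 1 -> match: F0=1 F1=0 F2=2; commitIndex=1
Op 5: F1 acks idx 1 -> match: F0=1 F1=1 F2=2; commitIndex=1
Op 6: F2 acks idx 1 -> match: F0=1 F1=1 F2=2; commitIndex=1
Op 7: append 2 -> log_len=5

Answer: 4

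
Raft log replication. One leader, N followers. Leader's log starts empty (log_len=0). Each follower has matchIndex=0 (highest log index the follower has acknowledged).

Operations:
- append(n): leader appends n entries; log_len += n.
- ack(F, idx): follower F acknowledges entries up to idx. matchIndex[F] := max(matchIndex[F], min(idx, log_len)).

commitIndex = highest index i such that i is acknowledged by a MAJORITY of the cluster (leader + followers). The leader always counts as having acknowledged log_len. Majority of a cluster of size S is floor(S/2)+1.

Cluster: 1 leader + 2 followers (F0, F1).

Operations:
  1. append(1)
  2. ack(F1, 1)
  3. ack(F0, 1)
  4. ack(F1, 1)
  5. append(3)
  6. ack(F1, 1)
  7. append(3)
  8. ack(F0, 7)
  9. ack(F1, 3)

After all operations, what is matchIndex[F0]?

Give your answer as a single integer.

Op 1: append 1 -> log_len=1
Op 2: F1 acks idx 1 -> match: F0=0 F1=1; commitIndex=1
Op 3: F0 acks idx 1 -> match: F0=1 F1=1; commitIndex=1
Op 4: F1 acks idx 1 -> match: F0=1 F1=1; commitIndex=1
Op 5: append 3 -> log_len=4
Op 6: F1 acks idx 1 -> match: F0=1 F1=1; commitIndex=1
Op 7: append 3 -> log_len=7
Op 8: F0 acks idx 7 -> match: F0=7 F1=1; commitIndex=7
Op 9: F1 acks idx 3 -> match: F0=7 F1=3; commitIndex=7

Answer: 7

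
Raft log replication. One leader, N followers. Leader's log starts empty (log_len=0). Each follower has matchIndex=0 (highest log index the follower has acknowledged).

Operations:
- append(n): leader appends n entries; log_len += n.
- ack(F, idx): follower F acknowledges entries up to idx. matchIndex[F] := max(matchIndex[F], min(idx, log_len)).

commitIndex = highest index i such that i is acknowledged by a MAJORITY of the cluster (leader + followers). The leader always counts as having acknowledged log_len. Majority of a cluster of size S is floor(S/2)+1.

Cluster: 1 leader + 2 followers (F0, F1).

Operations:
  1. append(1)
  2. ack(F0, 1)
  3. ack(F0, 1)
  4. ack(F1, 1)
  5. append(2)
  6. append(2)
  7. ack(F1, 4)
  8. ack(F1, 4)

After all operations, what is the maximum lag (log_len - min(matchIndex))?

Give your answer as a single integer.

Op 1: append 1 -> log_len=1
Op 2: F0 acks idx 1 -> match: F0=1 F1=0; commitIndex=1
Op 3: F0 acks idx 1 -> match: F0=1 F1=0; commitIndex=1
Op 4: F1 acks idx 1 -> match: F0=1 F1=1; commitIndex=1
Op 5: append 2 -> log_len=3
Op 6: append 2 -> log_len=5
Op 7: F1 acks idx 4 -> match: F0=1 F1=4; commitIndex=4
Op 8: F1 acks idx 4 -> match: F0=1 F1=4; commitIndex=4

Answer: 4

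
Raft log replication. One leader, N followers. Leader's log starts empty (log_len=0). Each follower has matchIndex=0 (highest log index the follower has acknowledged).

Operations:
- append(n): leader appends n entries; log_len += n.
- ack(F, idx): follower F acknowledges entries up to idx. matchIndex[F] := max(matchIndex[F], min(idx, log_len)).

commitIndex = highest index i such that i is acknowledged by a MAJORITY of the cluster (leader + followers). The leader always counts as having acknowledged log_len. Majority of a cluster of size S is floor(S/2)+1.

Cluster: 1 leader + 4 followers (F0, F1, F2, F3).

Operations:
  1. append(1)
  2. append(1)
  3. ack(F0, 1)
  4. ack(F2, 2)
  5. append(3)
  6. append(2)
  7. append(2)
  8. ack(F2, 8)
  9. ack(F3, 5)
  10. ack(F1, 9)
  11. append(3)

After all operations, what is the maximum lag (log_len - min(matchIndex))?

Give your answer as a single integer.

Op 1: append 1 -> log_len=1
Op 2: append 1 -> log_len=2
Op 3: F0 acks idx 1 -> match: F0=1 F1=0 F2=0 F3=0; commitIndex=0
Op 4: F2 acks idx 2 -> match: F0=1 F1=0 F2=2 F3=0; commitIndex=1
Op 5: append 3 -> log_len=5
Op 6: append 2 -> log_len=7
Op 7: append 2 -> log_len=9
Op 8: F2 acks idx 8 -> match: F0=1 F1=0 F2=8 F3=0; commitIndex=1
Op 9: F3 acks idx 5 -> match: F0=1 F1=0 F2=8 F3=5; commitIndex=5
Op 10: F1 acks idx 9 -> match: F0=1 F1=9 F2=8 F3=5; commitIndex=8
Op 11: append 3 -> log_len=12

Answer: 11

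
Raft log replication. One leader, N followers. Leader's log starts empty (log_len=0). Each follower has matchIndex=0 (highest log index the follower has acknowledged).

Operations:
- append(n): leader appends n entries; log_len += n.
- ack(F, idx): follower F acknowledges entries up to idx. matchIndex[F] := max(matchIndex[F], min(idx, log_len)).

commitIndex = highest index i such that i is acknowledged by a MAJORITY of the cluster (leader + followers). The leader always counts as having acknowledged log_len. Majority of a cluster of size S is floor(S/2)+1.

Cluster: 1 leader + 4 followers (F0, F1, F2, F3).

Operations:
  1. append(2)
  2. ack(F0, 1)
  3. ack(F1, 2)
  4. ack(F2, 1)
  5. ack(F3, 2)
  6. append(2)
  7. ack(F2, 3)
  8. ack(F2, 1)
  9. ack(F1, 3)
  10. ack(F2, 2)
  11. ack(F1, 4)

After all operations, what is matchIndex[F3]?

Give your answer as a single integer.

Answer: 2

Derivation:
Op 1: append 2 -> log_len=2
Op 2: F0 acks idx 1 -> match: F0=1 F1=0 F2=0 F3=0; commitIndex=0
Op 3: F1 acks idx 2 -> match: F0=1 F1=2 F2=0 F3=0; commitIndex=1
Op 4: F2 acks idx 1 -> match: F0=1 F1=2 F2=1 F3=0; commitIndex=1
Op 5: F3 acks idx 2 -> match: F0=1 F1=2 F2=1 F3=2; commitIndex=2
Op 6: append 2 -> log_len=4
Op 7: F2 acks idx 3 -> match: F0=1 F1=2 F2=3 F3=2; commitIndex=2
Op 8: F2 acks idx 1 -> match: F0=1 F1=2 F2=3 F3=2; commitIndex=2
Op 9: F1 acks idx 3 -> match: F0=1 F1=3 F2=3 F3=2; commitIndex=3
Op 10: F2 acks idx 2 -> match: F0=1 F1=3 F2=3 F3=2; commitIndex=3
Op 11: F1 acks idx 4 -> match: F0=1 F1=4 F2=3 F3=2; commitIndex=3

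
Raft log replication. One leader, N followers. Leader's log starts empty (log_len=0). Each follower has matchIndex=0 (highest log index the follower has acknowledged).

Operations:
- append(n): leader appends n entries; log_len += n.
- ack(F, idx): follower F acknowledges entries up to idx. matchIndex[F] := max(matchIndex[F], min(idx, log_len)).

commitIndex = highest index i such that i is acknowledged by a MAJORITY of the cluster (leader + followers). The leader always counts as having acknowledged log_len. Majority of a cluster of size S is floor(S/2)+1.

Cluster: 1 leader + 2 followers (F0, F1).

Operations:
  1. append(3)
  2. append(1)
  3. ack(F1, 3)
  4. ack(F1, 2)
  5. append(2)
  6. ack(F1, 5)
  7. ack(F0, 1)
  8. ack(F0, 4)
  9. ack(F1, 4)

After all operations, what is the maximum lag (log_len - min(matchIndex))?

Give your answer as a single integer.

Answer: 2

Derivation:
Op 1: append 3 -> log_len=3
Op 2: append 1 -> log_len=4
Op 3: F1 acks idx 3 -> match: F0=0 F1=3; commitIndex=3
Op 4: F1 acks idx 2 -> match: F0=0 F1=3; commitIndex=3
Op 5: append 2 -> log_len=6
Op 6: F1 acks idx 5 -> match: F0=0 F1=5; commitIndex=5
Op 7: F0 acks idx 1 -> match: F0=1 F1=5; commitIndex=5
Op 8: F0 acks idx 4 -> match: F0=4 F1=5; commitIndex=5
Op 9: F1 acks idx 4 -> match: F0=4 F1=5; commitIndex=5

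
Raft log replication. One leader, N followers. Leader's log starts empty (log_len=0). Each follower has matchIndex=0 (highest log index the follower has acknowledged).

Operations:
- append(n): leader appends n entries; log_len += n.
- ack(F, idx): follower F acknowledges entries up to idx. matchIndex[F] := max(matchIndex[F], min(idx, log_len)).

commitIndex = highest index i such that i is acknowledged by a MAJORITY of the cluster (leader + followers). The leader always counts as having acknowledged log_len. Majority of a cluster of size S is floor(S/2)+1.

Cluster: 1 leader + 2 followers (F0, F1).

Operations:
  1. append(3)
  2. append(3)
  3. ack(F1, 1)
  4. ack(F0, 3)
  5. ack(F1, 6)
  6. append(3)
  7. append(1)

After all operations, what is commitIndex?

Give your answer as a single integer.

Op 1: append 3 -> log_len=3
Op 2: append 3 -> log_len=6
Op 3: F1 acks idx 1 -> match: F0=0 F1=1; commitIndex=1
Op 4: F0 acks idx 3 -> match: F0=3 F1=1; commitIndex=3
Op 5: F1 acks idx 6 -> match: F0=3 F1=6; commitIndex=6
Op 6: append 3 -> log_len=9
Op 7: append 1 -> log_len=10

Answer: 6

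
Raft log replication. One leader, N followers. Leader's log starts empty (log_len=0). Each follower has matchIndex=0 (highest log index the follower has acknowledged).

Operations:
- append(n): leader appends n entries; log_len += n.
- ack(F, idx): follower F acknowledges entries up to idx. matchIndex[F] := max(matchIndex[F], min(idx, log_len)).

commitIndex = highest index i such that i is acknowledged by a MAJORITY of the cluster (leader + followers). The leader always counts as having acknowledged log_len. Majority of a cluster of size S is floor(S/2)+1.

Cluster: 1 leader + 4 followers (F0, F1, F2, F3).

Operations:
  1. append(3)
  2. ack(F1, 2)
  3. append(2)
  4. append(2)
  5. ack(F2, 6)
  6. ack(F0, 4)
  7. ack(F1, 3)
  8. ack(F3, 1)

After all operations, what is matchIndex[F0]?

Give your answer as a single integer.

Op 1: append 3 -> log_len=3
Op 2: F1 acks idx 2 -> match: F0=0 F1=2 F2=0 F3=0; commitIndex=0
Op 3: append 2 -> log_len=5
Op 4: append 2 -> log_len=7
Op 5: F2 acks idx 6 -> match: F0=0 F1=2 F2=6 F3=0; commitIndex=2
Op 6: F0 acks idx 4 -> match: F0=4 F1=2 F2=6 F3=0; commitIndex=4
Op 7: F1 acks idx 3 -> match: F0=4 F1=3 F2=6 F3=0; commitIndex=4
Op 8: F3 acks idx 1 -> match: F0=4 F1=3 F2=6 F3=1; commitIndex=4

Answer: 4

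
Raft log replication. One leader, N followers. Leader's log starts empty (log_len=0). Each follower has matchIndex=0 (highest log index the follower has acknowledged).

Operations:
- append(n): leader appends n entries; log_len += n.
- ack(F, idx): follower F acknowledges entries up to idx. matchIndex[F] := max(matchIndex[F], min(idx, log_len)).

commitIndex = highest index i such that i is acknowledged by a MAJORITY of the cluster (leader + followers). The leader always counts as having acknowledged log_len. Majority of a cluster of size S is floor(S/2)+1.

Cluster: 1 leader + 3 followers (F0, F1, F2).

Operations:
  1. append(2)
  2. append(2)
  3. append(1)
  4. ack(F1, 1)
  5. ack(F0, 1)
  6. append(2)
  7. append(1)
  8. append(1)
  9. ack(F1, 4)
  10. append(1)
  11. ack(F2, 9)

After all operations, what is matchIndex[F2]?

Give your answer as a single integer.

Answer: 9

Derivation:
Op 1: append 2 -> log_len=2
Op 2: append 2 -> log_len=4
Op 3: append 1 -> log_len=5
Op 4: F1 acks idx 1 -> match: F0=0 F1=1 F2=0; commitIndex=0
Op 5: F0 acks idx 1 -> match: F0=1 F1=1 F2=0; commitIndex=1
Op 6: append 2 -> log_len=7
Op 7: append 1 -> log_len=8
Op 8: append 1 -> log_len=9
Op 9: F1 acks idx 4 -> match: F0=1 F1=4 F2=0; commitIndex=1
Op 10: append 1 -> log_len=10
Op 11: F2 acks idx 9 -> match: F0=1 F1=4 F2=9; commitIndex=4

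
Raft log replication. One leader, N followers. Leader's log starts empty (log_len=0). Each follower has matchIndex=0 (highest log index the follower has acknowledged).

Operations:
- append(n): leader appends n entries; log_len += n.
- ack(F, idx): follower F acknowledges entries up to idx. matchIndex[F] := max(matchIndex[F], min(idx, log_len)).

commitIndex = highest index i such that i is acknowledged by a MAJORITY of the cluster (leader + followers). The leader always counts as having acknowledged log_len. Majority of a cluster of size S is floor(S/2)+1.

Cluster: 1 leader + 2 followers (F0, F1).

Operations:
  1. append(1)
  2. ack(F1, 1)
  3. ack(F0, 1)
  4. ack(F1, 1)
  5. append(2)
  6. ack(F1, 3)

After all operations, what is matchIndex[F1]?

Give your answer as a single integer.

Answer: 3

Derivation:
Op 1: append 1 -> log_len=1
Op 2: F1 acks idx 1 -> match: F0=0 F1=1; commitIndex=1
Op 3: F0 acks idx 1 -> match: F0=1 F1=1; commitIndex=1
Op 4: F1 acks idx 1 -> match: F0=1 F1=1; commitIndex=1
Op 5: append 2 -> log_len=3
Op 6: F1 acks idx 3 -> match: F0=1 F1=3; commitIndex=3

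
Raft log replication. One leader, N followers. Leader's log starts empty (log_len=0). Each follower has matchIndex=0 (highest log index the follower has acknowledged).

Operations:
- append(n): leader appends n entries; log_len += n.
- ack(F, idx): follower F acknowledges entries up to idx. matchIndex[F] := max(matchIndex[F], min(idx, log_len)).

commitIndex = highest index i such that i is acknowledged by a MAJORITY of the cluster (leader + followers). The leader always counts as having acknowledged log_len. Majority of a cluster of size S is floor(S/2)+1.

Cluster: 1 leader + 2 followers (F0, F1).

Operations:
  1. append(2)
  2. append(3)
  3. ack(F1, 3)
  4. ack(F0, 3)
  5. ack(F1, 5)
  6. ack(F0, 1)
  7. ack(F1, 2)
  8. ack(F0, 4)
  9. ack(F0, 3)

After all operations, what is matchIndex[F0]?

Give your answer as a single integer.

Op 1: append 2 -> log_len=2
Op 2: append 3 -> log_len=5
Op 3: F1 acks idx 3 -> match: F0=0 F1=3; commitIndex=3
Op 4: F0 acks idx 3 -> match: F0=3 F1=3; commitIndex=3
Op 5: F1 acks idx 5 -> match: F0=3 F1=5; commitIndex=5
Op 6: F0 acks idx 1 -> match: F0=3 F1=5; commitIndex=5
Op 7: F1 acks idx 2 -> match: F0=3 F1=5; commitIndex=5
Op 8: F0 acks idx 4 -> match: F0=4 F1=5; commitIndex=5
Op 9: F0 acks idx 3 -> match: F0=4 F1=5; commitIndex=5

Answer: 4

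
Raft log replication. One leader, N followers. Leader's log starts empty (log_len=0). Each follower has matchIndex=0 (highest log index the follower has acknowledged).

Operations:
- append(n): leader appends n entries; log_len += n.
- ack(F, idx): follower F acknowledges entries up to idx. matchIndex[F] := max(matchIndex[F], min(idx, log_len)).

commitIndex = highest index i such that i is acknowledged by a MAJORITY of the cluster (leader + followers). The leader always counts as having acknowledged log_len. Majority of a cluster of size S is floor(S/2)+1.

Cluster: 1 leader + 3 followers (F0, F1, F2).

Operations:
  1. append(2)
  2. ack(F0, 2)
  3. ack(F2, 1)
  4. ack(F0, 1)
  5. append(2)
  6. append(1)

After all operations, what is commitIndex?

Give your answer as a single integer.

Op 1: append 2 -> log_len=2
Op 2: F0 acks idx 2 -> match: F0=2 F1=0 F2=0; commitIndex=0
Op 3: F2 acks idx 1 -> match: F0=2 F1=0 F2=1; commitIndex=1
Op 4: F0 acks idx 1 -> match: F0=2 F1=0 F2=1; commitIndex=1
Op 5: append 2 -> log_len=4
Op 6: append 1 -> log_len=5

Answer: 1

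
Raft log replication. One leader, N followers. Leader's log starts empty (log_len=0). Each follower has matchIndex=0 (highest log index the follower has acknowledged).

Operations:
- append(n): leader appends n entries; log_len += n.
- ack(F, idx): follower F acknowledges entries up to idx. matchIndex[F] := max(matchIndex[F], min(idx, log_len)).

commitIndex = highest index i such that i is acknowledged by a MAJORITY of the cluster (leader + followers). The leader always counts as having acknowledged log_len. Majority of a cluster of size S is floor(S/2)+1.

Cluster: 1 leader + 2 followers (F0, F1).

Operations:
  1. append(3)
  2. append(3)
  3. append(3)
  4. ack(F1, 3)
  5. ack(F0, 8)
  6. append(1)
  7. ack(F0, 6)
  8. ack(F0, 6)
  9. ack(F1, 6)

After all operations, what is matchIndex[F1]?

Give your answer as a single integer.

Op 1: append 3 -> log_len=3
Op 2: append 3 -> log_len=6
Op 3: append 3 -> log_len=9
Op 4: F1 acks idx 3 -> match: F0=0 F1=3; commitIndex=3
Op 5: F0 acks idx 8 -> match: F0=8 F1=3; commitIndex=8
Op 6: append 1 -> log_len=10
Op 7: F0 acks idx 6 -> match: F0=8 F1=3; commitIndex=8
Op 8: F0 acks idx 6 -> match: F0=8 F1=3; commitIndex=8
Op 9: F1 acks idx 6 -> match: F0=8 F1=6; commitIndex=8

Answer: 6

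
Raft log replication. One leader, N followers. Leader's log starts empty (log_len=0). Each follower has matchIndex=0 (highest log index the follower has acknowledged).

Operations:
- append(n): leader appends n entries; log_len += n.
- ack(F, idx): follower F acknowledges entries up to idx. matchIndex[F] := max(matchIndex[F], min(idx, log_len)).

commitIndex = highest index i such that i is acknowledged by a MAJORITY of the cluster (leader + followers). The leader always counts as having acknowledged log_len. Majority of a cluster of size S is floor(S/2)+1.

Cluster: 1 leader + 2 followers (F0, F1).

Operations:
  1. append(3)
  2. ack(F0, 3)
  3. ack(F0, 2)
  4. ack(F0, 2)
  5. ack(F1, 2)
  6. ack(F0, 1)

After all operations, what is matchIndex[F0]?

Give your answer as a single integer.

Op 1: append 3 -> log_len=3
Op 2: F0 acks idx 3 -> match: F0=3 F1=0; commitIndex=3
Op 3: F0 acks idx 2 -> match: F0=3 F1=0; commitIndex=3
Op 4: F0 acks idx 2 -> match: F0=3 F1=0; commitIndex=3
Op 5: F1 acks idx 2 -> match: F0=3 F1=2; commitIndex=3
Op 6: F0 acks idx 1 -> match: F0=3 F1=2; commitIndex=3

Answer: 3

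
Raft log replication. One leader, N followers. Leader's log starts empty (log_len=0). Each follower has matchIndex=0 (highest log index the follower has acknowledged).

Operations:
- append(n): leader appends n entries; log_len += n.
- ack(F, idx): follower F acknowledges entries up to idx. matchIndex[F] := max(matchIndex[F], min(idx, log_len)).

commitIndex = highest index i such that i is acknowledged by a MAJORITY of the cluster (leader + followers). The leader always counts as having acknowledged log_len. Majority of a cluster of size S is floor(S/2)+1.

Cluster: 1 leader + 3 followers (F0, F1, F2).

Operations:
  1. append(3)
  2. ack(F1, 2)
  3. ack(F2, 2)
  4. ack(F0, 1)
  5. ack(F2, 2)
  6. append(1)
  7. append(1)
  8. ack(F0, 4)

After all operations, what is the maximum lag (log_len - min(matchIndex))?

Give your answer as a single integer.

Op 1: append 3 -> log_len=3
Op 2: F1 acks idx 2 -> match: F0=0 F1=2 F2=0; commitIndex=0
Op 3: F2 acks idx 2 -> match: F0=0 F1=2 F2=2; commitIndex=2
Op 4: F0 acks idx 1 -> match: F0=1 F1=2 F2=2; commitIndex=2
Op 5: F2 acks idx 2 -> match: F0=1 F1=2 F2=2; commitIndex=2
Op 6: append 1 -> log_len=4
Op 7: append 1 -> log_len=5
Op 8: F0 acks idx 4 -> match: F0=4 F1=2 F2=2; commitIndex=2

Answer: 3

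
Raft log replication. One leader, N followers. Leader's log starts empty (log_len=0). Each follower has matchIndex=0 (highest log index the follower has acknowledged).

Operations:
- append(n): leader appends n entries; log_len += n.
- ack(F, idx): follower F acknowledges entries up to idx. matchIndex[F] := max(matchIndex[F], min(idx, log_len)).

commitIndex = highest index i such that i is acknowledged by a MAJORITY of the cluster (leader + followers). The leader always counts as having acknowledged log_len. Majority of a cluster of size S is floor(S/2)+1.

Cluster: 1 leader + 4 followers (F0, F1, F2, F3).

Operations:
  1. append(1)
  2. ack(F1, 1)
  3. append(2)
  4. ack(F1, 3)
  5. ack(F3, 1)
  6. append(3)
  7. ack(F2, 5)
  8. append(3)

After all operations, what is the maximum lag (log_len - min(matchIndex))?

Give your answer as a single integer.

Answer: 9

Derivation:
Op 1: append 1 -> log_len=1
Op 2: F1 acks idx 1 -> match: F0=0 F1=1 F2=0 F3=0; commitIndex=0
Op 3: append 2 -> log_len=3
Op 4: F1 acks idx 3 -> match: F0=0 F1=3 F2=0 F3=0; commitIndex=0
Op 5: F3 acks idx 1 -> match: F0=0 F1=3 F2=0 F3=1; commitIndex=1
Op 6: append 3 -> log_len=6
Op 7: F2 acks idx 5 -> match: F0=0 F1=3 F2=5 F3=1; commitIndex=3
Op 8: append 3 -> log_len=9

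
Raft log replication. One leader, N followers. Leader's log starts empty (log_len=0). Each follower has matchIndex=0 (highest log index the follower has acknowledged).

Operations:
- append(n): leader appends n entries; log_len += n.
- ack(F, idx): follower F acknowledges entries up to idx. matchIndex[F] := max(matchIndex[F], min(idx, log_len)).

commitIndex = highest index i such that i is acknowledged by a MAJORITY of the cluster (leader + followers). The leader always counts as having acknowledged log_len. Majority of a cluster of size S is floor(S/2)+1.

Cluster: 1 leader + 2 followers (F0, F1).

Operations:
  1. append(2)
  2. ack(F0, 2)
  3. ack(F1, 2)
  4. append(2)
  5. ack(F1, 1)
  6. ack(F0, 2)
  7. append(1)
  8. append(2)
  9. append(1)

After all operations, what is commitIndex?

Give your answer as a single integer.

Answer: 2

Derivation:
Op 1: append 2 -> log_len=2
Op 2: F0 acks idx 2 -> match: F0=2 F1=0; commitIndex=2
Op 3: F1 acks idx 2 -> match: F0=2 F1=2; commitIndex=2
Op 4: append 2 -> log_len=4
Op 5: F1 acks idx 1 -> match: F0=2 F1=2; commitIndex=2
Op 6: F0 acks idx 2 -> match: F0=2 F1=2; commitIndex=2
Op 7: append 1 -> log_len=5
Op 8: append 2 -> log_len=7
Op 9: append 1 -> log_len=8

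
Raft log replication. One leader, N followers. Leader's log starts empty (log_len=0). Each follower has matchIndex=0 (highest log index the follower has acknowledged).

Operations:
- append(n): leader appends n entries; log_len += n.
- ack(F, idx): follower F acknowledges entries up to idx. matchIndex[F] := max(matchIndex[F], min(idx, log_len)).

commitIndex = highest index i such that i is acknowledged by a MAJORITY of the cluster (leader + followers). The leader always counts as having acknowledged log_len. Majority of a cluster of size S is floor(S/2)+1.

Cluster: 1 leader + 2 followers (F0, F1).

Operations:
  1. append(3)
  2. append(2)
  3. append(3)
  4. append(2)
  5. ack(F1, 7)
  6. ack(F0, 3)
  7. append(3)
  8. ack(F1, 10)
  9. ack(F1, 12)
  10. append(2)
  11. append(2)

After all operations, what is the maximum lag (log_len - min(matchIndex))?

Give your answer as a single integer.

Answer: 14

Derivation:
Op 1: append 3 -> log_len=3
Op 2: append 2 -> log_len=5
Op 3: append 3 -> log_len=8
Op 4: append 2 -> log_len=10
Op 5: F1 acks idx 7 -> match: F0=0 F1=7; commitIndex=7
Op 6: F0 acks idx 3 -> match: F0=3 F1=7; commitIndex=7
Op 7: append 3 -> log_len=13
Op 8: F1 acks idx 10 -> match: F0=3 F1=10; commitIndex=10
Op 9: F1 acks idx 12 -> match: F0=3 F1=12; commitIndex=12
Op 10: append 2 -> log_len=15
Op 11: append 2 -> log_len=17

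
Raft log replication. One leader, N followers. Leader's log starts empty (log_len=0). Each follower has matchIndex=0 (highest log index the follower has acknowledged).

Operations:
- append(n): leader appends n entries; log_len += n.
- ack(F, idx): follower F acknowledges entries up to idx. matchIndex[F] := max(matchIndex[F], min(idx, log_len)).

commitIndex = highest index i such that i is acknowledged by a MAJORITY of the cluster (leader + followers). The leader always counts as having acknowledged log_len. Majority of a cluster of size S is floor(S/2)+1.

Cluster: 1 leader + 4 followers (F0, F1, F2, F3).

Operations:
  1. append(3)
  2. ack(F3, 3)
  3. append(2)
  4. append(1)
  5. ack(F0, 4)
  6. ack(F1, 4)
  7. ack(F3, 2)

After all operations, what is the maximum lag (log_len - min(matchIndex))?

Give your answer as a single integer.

Op 1: append 3 -> log_len=3
Op 2: F3 acks idx 3 -> match: F0=0 F1=0 F2=0 F3=3; commitIndex=0
Op 3: append 2 -> log_len=5
Op 4: append 1 -> log_len=6
Op 5: F0 acks idx 4 -> match: F0=4 F1=0 F2=0 F3=3; commitIndex=3
Op 6: F1 acks idx 4 -> match: F0=4 F1=4 F2=0 F3=3; commitIndex=4
Op 7: F3 acks idx 2 -> match: F0=4 F1=4 F2=0 F3=3; commitIndex=4

Answer: 6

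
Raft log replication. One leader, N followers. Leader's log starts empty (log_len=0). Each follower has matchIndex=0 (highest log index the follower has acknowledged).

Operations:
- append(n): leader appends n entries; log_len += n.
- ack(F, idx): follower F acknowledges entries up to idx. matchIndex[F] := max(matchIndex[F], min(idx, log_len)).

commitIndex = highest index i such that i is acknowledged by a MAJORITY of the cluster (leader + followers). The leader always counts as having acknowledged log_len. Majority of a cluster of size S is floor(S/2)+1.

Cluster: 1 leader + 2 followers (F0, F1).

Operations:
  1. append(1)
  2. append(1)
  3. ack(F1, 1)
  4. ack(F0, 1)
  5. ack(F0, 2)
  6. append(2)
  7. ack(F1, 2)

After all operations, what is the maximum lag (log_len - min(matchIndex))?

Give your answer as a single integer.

Answer: 2

Derivation:
Op 1: append 1 -> log_len=1
Op 2: append 1 -> log_len=2
Op 3: F1 acks idx 1 -> match: F0=0 F1=1; commitIndex=1
Op 4: F0 acks idx 1 -> match: F0=1 F1=1; commitIndex=1
Op 5: F0 acks idx 2 -> match: F0=2 F1=1; commitIndex=2
Op 6: append 2 -> log_len=4
Op 7: F1 acks idx 2 -> match: F0=2 F1=2; commitIndex=2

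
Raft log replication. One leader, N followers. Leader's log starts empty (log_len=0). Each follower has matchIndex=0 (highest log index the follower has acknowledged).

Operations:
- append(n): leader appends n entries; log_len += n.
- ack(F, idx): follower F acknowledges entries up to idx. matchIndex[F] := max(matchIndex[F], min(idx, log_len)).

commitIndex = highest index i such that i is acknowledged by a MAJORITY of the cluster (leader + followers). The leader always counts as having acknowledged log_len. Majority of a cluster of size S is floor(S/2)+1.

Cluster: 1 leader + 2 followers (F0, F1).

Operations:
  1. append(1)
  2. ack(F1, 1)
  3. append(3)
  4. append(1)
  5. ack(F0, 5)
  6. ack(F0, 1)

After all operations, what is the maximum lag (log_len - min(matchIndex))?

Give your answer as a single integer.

Answer: 4

Derivation:
Op 1: append 1 -> log_len=1
Op 2: F1 acks idx 1 -> match: F0=0 F1=1; commitIndex=1
Op 3: append 3 -> log_len=4
Op 4: append 1 -> log_len=5
Op 5: F0 acks idx 5 -> match: F0=5 F1=1; commitIndex=5
Op 6: F0 acks idx 1 -> match: F0=5 F1=1; commitIndex=5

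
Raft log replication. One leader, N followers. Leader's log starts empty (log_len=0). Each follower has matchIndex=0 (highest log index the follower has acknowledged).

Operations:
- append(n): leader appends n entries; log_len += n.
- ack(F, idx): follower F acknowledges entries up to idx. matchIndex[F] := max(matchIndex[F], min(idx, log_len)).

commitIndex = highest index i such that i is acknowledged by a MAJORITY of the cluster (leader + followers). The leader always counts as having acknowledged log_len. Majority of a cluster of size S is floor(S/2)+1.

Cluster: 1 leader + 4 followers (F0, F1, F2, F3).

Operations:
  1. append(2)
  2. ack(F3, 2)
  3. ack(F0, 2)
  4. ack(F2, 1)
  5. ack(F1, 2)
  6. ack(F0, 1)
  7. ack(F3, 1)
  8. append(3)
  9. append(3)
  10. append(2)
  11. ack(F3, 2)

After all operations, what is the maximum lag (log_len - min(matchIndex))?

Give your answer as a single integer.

Answer: 9

Derivation:
Op 1: append 2 -> log_len=2
Op 2: F3 acks idx 2 -> match: F0=0 F1=0 F2=0 F3=2; commitIndex=0
Op 3: F0 acks idx 2 -> match: F0=2 F1=0 F2=0 F3=2; commitIndex=2
Op 4: F2 acks idx 1 -> match: F0=2 F1=0 F2=1 F3=2; commitIndex=2
Op 5: F1 acks idx 2 -> match: F0=2 F1=2 F2=1 F3=2; commitIndex=2
Op 6: F0 acks idx 1 -> match: F0=2 F1=2 F2=1 F3=2; commitIndex=2
Op 7: F3 acks idx 1 -> match: F0=2 F1=2 F2=1 F3=2; commitIndex=2
Op 8: append 3 -> log_len=5
Op 9: append 3 -> log_len=8
Op 10: append 2 -> log_len=10
Op 11: F3 acks idx 2 -> match: F0=2 F1=2 F2=1 F3=2; commitIndex=2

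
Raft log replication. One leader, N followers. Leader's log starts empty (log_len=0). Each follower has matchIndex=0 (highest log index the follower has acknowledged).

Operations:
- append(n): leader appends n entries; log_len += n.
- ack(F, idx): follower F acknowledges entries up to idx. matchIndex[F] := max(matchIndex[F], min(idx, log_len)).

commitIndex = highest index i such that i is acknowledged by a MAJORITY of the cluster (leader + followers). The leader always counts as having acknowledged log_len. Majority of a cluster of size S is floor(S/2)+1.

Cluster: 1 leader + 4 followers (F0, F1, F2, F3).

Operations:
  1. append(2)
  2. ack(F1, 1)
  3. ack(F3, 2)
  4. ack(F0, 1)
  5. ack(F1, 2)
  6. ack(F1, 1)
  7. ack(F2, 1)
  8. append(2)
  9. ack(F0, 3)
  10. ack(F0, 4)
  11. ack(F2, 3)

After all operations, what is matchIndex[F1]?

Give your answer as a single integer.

Op 1: append 2 -> log_len=2
Op 2: F1 acks idx 1 -> match: F0=0 F1=1 F2=0 F3=0; commitIndex=0
Op 3: F3 acks idx 2 -> match: F0=0 F1=1 F2=0 F3=2; commitIndex=1
Op 4: F0 acks idx 1 -> match: F0=1 F1=1 F2=0 F3=2; commitIndex=1
Op 5: F1 acks idx 2 -> match: F0=1 F1=2 F2=0 F3=2; commitIndex=2
Op 6: F1 acks idx 1 -> match: F0=1 F1=2 F2=0 F3=2; commitIndex=2
Op 7: F2 acks idx 1 -> match: F0=1 F1=2 F2=1 F3=2; commitIndex=2
Op 8: append 2 -> log_len=4
Op 9: F0 acks idx 3 -> match: F0=3 F1=2 F2=1 F3=2; commitIndex=2
Op 10: F0 acks idx 4 -> match: F0=4 F1=2 F2=1 F3=2; commitIndex=2
Op 11: F2 acks idx 3 -> match: F0=4 F1=2 F2=3 F3=2; commitIndex=3

Answer: 2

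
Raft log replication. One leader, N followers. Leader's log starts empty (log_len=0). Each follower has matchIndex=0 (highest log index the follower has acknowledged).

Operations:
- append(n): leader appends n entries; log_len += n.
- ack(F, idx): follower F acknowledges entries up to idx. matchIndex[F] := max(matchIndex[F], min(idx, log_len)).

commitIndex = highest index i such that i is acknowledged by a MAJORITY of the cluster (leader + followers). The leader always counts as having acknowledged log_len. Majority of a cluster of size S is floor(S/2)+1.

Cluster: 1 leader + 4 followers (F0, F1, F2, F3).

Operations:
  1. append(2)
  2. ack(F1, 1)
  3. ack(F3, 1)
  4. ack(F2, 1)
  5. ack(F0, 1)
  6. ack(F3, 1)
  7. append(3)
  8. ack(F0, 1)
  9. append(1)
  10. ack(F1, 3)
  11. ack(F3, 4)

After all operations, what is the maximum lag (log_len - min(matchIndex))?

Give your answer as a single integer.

Answer: 5

Derivation:
Op 1: append 2 -> log_len=2
Op 2: F1 acks idx 1 -> match: F0=0 F1=1 F2=0 F3=0; commitIndex=0
Op 3: F3 acks idx 1 -> match: F0=0 F1=1 F2=0 F3=1; commitIndex=1
Op 4: F2 acks idx 1 -> match: F0=0 F1=1 F2=1 F3=1; commitIndex=1
Op 5: F0 acks idx 1 -> match: F0=1 F1=1 F2=1 F3=1; commitIndex=1
Op 6: F3 acks idx 1 -> match: F0=1 F1=1 F2=1 F3=1; commitIndex=1
Op 7: append 3 -> log_len=5
Op 8: F0 acks idx 1 -> match: F0=1 F1=1 F2=1 F3=1; commitIndex=1
Op 9: append 1 -> log_len=6
Op 10: F1 acks idx 3 -> match: F0=1 F1=3 F2=1 F3=1; commitIndex=1
Op 11: F3 acks idx 4 -> match: F0=1 F1=3 F2=1 F3=4; commitIndex=3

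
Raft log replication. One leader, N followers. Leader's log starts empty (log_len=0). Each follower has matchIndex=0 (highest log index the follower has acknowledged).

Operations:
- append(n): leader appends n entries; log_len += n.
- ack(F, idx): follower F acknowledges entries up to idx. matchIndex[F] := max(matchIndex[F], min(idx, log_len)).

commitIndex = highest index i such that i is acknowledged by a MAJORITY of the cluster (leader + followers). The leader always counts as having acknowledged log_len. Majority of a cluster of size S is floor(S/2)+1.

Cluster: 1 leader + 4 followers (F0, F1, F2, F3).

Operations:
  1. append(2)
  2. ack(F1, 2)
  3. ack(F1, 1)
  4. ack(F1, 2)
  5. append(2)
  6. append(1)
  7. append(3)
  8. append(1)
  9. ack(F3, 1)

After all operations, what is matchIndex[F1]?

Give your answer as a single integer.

Op 1: append 2 -> log_len=2
Op 2: F1 acks idx 2 -> match: F0=0 F1=2 F2=0 F3=0; commitIndex=0
Op 3: F1 acks idx 1 -> match: F0=0 F1=2 F2=0 F3=0; commitIndex=0
Op 4: F1 acks idx 2 -> match: F0=0 F1=2 F2=0 F3=0; commitIndex=0
Op 5: append 2 -> log_len=4
Op 6: append 1 -> log_len=5
Op 7: append 3 -> log_len=8
Op 8: append 1 -> log_len=9
Op 9: F3 acks idx 1 -> match: F0=0 F1=2 F2=0 F3=1; commitIndex=1

Answer: 2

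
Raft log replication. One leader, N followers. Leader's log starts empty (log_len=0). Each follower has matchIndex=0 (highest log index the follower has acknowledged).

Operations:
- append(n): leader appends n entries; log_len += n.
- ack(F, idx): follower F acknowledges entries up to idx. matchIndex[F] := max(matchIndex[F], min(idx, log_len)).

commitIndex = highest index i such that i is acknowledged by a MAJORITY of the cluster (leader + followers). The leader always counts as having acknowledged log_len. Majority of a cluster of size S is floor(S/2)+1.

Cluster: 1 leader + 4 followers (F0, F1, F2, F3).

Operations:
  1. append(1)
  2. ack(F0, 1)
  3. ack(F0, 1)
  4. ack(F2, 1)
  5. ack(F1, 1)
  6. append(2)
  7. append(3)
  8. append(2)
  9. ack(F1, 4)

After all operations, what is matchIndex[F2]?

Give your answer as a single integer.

Op 1: append 1 -> log_len=1
Op 2: F0 acks idx 1 -> match: F0=1 F1=0 F2=0 F3=0; commitIndex=0
Op 3: F0 acks idx 1 -> match: F0=1 F1=0 F2=0 F3=0; commitIndex=0
Op 4: F2 acks idx 1 -> match: F0=1 F1=0 F2=1 F3=0; commitIndex=1
Op 5: F1 acks idx 1 -> match: F0=1 F1=1 F2=1 F3=0; commitIndex=1
Op 6: append 2 -> log_len=3
Op 7: append 3 -> log_len=6
Op 8: append 2 -> log_len=8
Op 9: F1 acks idx 4 -> match: F0=1 F1=4 F2=1 F3=0; commitIndex=1

Answer: 1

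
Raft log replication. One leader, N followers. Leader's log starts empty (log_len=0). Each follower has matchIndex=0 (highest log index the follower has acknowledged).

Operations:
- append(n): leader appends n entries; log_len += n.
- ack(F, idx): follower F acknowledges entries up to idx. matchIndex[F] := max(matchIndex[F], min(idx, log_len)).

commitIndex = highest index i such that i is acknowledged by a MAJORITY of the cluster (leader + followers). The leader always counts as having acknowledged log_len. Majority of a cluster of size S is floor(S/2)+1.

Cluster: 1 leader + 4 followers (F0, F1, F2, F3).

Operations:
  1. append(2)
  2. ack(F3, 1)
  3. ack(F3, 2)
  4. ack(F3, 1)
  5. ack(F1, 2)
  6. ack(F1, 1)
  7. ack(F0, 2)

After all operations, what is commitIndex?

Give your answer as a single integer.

Op 1: append 2 -> log_len=2
Op 2: F3 acks idx 1 -> match: F0=0 F1=0 F2=0 F3=1; commitIndex=0
Op 3: F3 acks idx 2 -> match: F0=0 F1=0 F2=0 F3=2; commitIndex=0
Op 4: F3 acks idx 1 -> match: F0=0 F1=0 F2=0 F3=2; commitIndex=0
Op 5: F1 acks idx 2 -> match: F0=0 F1=2 F2=0 F3=2; commitIndex=2
Op 6: F1 acks idx 1 -> match: F0=0 F1=2 F2=0 F3=2; commitIndex=2
Op 7: F0 acks idx 2 -> match: F0=2 F1=2 F2=0 F3=2; commitIndex=2

Answer: 2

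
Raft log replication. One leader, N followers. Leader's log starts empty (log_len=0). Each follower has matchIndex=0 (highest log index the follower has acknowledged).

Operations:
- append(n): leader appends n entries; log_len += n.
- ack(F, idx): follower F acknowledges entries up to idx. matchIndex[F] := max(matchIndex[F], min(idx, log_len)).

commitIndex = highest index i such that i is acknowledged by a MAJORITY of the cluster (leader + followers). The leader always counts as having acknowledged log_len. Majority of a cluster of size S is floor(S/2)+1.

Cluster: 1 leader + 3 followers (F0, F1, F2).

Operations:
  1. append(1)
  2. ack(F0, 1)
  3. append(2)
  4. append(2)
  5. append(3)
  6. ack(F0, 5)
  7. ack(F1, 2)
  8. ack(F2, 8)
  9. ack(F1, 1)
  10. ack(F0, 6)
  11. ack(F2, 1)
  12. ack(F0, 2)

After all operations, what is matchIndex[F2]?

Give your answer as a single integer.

Op 1: append 1 -> log_len=1
Op 2: F0 acks idx 1 -> match: F0=1 F1=0 F2=0; commitIndex=0
Op 3: append 2 -> log_len=3
Op 4: append 2 -> log_len=5
Op 5: append 3 -> log_len=8
Op 6: F0 acks idx 5 -> match: F0=5 F1=0 F2=0; commitIndex=0
Op 7: F1 acks idx 2 -> match: F0=5 F1=2 F2=0; commitIndex=2
Op 8: F2 acks idx 8 -> match: F0=5 F1=2 F2=8; commitIndex=5
Op 9: F1 acks idx 1 -> match: F0=5 F1=2 F2=8; commitIndex=5
Op 10: F0 acks idx 6 -> match: F0=6 F1=2 F2=8; commitIndex=6
Op 11: F2 acks idx 1 -> match: F0=6 F1=2 F2=8; commitIndex=6
Op 12: F0 acks idx 2 -> match: F0=6 F1=2 F2=8; commitIndex=6

Answer: 8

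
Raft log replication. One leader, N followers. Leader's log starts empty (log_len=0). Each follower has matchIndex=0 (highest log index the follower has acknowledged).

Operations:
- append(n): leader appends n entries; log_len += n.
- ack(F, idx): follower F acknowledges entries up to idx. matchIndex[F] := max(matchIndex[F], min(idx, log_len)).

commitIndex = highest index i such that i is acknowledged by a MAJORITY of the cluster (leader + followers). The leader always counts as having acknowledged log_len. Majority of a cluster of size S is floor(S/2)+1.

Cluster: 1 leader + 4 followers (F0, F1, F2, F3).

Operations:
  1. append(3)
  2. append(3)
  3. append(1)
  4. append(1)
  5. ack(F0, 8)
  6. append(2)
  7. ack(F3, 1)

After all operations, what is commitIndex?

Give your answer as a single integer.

Answer: 1

Derivation:
Op 1: append 3 -> log_len=3
Op 2: append 3 -> log_len=6
Op 3: append 1 -> log_len=7
Op 4: append 1 -> log_len=8
Op 5: F0 acks idx 8 -> match: F0=8 F1=0 F2=0 F3=0; commitIndex=0
Op 6: append 2 -> log_len=10
Op 7: F3 acks idx 1 -> match: F0=8 F1=0 F2=0 F3=1; commitIndex=1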